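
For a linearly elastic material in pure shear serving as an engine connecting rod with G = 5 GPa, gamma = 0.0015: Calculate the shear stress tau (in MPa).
Model: a linearly elastic material in pure shear, so tau = G·gamma.
Convert to SI units:
  G = 5 GPa = 5 × 10⁹ Pa
Substitute:
  tau = (5 × 10⁹) × 0.0015
  tau = 7.5 × 10⁶ Pa
Convert: tau = 7.5 × 10⁶ Pa = 7.5 MPa
Final answer: tau = 7.5 MPa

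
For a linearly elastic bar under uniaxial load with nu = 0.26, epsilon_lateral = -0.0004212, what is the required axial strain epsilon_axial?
Model: a linearly elastic bar under uniaxial load, so epsilon_lateral = -nu·epsilon_axial.
Solve for epsilon_axial: epsilon_axial = -epsilon_lateral / nu.
Substitute:
  epsilon_axial = -(-0.0004212) / 0.26
  epsilon_axial = 0.00162
Final answer: epsilon_axial = 0.00162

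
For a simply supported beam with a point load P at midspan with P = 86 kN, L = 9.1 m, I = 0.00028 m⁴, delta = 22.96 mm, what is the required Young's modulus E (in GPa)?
Model: a simply supported beam with a point load P at midspan, so delta = (P·L^3) / (48·E·I).
Solve for E: E = (P·L^3) / (48·delta·I).
Convert to SI units:
  P = 86 kN = 86000 N
  delta = 22.96 mm = 0.02296 m
Substitute:
  E = (86000 × 9.1^3) / (48 × 0.02296 × 0.00028)
  E = 2.1 × 10¹¹ Pa
Convert: E = 2.1 × 10¹¹ Pa = 210 GPa
Final answer: E = 210 GPa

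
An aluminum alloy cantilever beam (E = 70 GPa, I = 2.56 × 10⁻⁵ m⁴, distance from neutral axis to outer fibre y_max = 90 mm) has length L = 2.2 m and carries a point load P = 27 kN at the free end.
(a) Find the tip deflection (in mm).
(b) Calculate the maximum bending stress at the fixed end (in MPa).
(a) Tip deflection of a cantilever with an end point load: δ = P·L^3 / (3·E·I). Convert P = 27 kN = 27000 N, E = 70 GPa = 7 × 10¹⁰ Pa.
  δ = (27000 × 2.2^3) / (3 × (7 × 10¹⁰) × (2.56 × 10⁻⁵)) = 0.05348 m = 53.48 mm
(b) Maximum bending moment at the fixed end: M = P·L = 27000 × 2.2 = 59400 N·m. Convert y_max = 90 mm = 0.09 m.
  σ = M·y_max / I = (59400 × 0.09) / (2.56 × 10⁻⁵) = 2.088 × 10⁸ Pa = 208.8 MPa
Final answer: (a) δ = 53.48 mm, (b) σ = 208.8 MPa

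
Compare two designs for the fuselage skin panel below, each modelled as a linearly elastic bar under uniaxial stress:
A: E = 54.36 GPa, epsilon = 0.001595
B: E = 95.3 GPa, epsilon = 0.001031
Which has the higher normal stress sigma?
Model: a linearly elastic bar under uniaxial stress, so sigma = E·epsilon (SI units).
  A: sigma = (5.436 × 10¹⁰) × 0.001595 = 8.67 × 10⁷ Pa = 86.7 MPa
  B: sigma = (9.53 × 10¹⁰) × 0.001031 = 9.825 × 10⁷ Pa = 98.25 MPa
98.25 MPa > 86.7 MPa, so B is larger.
Final answer: B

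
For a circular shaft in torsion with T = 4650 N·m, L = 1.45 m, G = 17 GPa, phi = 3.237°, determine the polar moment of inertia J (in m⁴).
Model: a circular shaft in torsion, so phi = (T·L) / (G·J).
Solve for J: J = (T·L) / (phi·G).
Convert to SI units:
  G = 17 GPa = 1.7 × 10¹⁰ Pa
  phi = 3.237° = 0.0565 rad
Substitute:
  J = (4650 × 1.45) / (0.0565 × (1.7 × 10¹⁰))
  J = 7.02 × 10⁻⁶ m⁴
Final answer: J = 7.02 × 10⁻⁶ m⁴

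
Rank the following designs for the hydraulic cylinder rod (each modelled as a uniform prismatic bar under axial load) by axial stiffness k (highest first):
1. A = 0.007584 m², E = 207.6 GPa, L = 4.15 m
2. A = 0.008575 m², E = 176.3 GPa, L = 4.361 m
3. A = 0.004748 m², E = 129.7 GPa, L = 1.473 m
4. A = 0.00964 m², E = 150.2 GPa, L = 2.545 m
Model: a uniform prismatic bar under axial load, so k = (A·E) / L (SI units).
  Case 1: k = (0.007584 × (2.076 × 10¹¹)) / 4.15 = 3.794 × 10⁸ N/m = 379.4 MN/m
  Case 2: k = (0.008575 × (1.763 × 10¹¹)) / 4.361 = 3.467 × 10⁸ N/m = 346.7 MN/m
  Case 3: k = (0.004748 × (1.297 × 10¹¹)) / 1.473 = 4.181 × 10⁸ N/m = 418.1 MN/m
  Case 4: k = (0.00964 × (1.502 × 10¹¹)) / 2.545 = 5.689 × 10⁸ N/m = 568.9 MN/m
Ordering: 568.9 MN/m (case 4) > 418.1 MN/m (case 3) > 379.4 MN/m (case 1) > 346.7 MN/m (case 2)
Final answer: 4, 3, 1, 2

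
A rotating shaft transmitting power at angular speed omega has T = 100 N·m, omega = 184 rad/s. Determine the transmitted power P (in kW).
Model: a rotating shaft transmitting power at angular speed omega, so P = T·omega.
Substitute:
  P = 100 × 184
  P = 18400 W
Convert: P = 18400 W = 18.4 kW
Final answer: P = 18.4 kW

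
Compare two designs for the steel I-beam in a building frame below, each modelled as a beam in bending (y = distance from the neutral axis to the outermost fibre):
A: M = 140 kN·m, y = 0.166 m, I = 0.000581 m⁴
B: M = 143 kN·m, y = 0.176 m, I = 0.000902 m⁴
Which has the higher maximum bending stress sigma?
Model: a beam in bending (y = distance from the neutral axis to the outermost fibre), so sigma = (M·y) / I (SI units).
  A: sigma = (140000 × 0.166) / 0.000581 = 4 × 10⁷ Pa = 40 MPa
  B: sigma = (143000 × 0.176) / 0.000902 = 2.79 × 10⁷ Pa = 27.9 MPa
40 MPa > 27.9 MPa, so A is larger.
Final answer: A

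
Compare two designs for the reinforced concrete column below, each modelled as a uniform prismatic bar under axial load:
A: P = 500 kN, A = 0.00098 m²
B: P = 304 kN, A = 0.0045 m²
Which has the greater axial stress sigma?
Model: a uniform prismatic bar under axial load, so sigma = P / A (SI units).
  A: sigma = 500000 / 0.00098 = 5.102 × 10⁸ Pa = 510.2 MPa
  B: sigma = 304000 / 0.0045 = 6.756 × 10⁷ Pa = 67.56 MPa
510.2 MPa > 67.56 MPa, so A is larger.
Final answer: A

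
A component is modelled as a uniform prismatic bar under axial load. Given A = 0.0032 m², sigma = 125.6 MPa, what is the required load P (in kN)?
Model: a uniform prismatic bar under axial load, so sigma = P / A.
Solve for P: P = sigma·A.
Convert to SI units:
  sigma = 125.6 MPa = 1.256 × 10⁸ Pa
Substitute:
  P = (1.256 × 10⁸) × 0.0032
  P = 401900 N
Convert: P = 401900 N = 401.9 kN
Final answer: P = 401.9 kN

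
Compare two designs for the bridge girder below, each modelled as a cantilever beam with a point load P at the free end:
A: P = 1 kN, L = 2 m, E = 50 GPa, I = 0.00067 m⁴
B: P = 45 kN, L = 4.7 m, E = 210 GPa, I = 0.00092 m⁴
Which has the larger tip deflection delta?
Model: a cantilever beam with a point load P at the free end, so delta = (P·L^3) / (3·E·I) (SI units).
  A: delta = (1000 × 2^3) / (3 × (5 × 10¹⁰) × 0.00067) = 7.96 × 10⁻⁵ m = 0.0796 mm
  B: delta = (45000 × 4.7^3) / (3 × (2.1 × 10¹¹) × 0.00092) = 0.008061 m = 8.061 mm
8.061 mm > 0.0796 mm, so B is larger.
Final answer: B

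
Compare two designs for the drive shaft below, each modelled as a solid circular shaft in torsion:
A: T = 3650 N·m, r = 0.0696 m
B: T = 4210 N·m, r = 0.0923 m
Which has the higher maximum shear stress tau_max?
Model: a solid circular shaft in torsion, so tau_max = (2·T) / (π·r^3) (SI units).
  A: tau_max = (2 × 3650) / (π × 0.0696^3) = 6.892 × 10⁶ Pa = 6.892 MPa
  B: tau_max = (2 × 4210) / (π × 0.0923^3) = 3.408 × 10⁶ Pa = 3.408 MPa
6.892 MPa > 3.408 MPa, so A is larger.
Final answer: A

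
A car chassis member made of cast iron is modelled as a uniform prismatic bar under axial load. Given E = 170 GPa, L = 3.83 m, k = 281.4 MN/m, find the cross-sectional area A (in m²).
Model: a uniform prismatic bar under axial load, so k = (A·E) / L.
Solve for A: A = (k·L) / E.
Convert to SI units:
  E = 170 GPa = 1.7 × 10¹¹ Pa
  k = 281.4 MN/m = 2.814 × 10⁸ N/m
Substitute:
  A = ((2.814 × 10⁸) × 3.83) / (1.7 × 10¹¹)
  A = 0.00634 m²
Final answer: A = 0.00634 m²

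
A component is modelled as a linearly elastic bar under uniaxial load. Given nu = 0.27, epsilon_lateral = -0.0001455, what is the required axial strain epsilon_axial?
Model: a linearly elastic bar under uniaxial load, so epsilon_lateral = -nu·epsilon_axial.
Solve for epsilon_axial: epsilon_axial = -epsilon_lateral / nu.
Substitute:
  epsilon_axial = -(-0.0001455) / 0.27
  epsilon_axial = 0.0005389
Final answer: epsilon_axial = 0.0005389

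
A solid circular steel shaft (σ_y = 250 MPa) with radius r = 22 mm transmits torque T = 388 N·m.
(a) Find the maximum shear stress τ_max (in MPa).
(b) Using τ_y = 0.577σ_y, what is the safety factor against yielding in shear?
(a) For a solid circular shaft, τ_max = T·r/J with J = π·r^4/2, i.e. τ_max = 2·T / (π·r^3). Convert r = 22 mm = 0.022 m.
  τ_max = (2 × 388) / (π × 0.022^3) = 2.32 × 10⁷ Pa = 23.2 MPa
(b) τ_y = 0.577 × 250 = 144.25 MPa
  SF = τ_y/τ_max = 144.25 / 23.2 = 6.218
Final answer: (a) τ_max = 23.2 MPa, (b) SF = 6.218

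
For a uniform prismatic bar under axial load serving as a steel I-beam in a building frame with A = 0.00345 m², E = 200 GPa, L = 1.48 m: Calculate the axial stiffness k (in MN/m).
Model: a uniform prismatic bar under axial load, so k = (A·E) / L.
Convert to SI units:
  E = 200 GPa = 2 × 10¹¹ Pa
Substitute:
  k = (0.00345 × (2 × 10¹¹)) / 1.48
  k = 4.662 × 10⁸ N/m
Convert: k = 4.662 × 10⁸ N/m = 466.2 MN/m
Final answer: k = 466.2 MN/m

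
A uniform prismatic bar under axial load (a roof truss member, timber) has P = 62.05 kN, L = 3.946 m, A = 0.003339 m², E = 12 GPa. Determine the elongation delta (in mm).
Model: a uniform prismatic bar under axial load, so delta = (P·L) / (A·E).
Convert to SI units:
  P = 62.05 kN = 62050 N
  E = 12 GPa = 1.2 × 10¹⁰ Pa
Substitute:
  delta = (62050 × 3.946) / (0.003339 × (1.2 × 10¹⁰))
  delta = 0.006111 m
Convert: delta = 0.006111 m = 6.111 mm
Final answer: delta = 6.111 mm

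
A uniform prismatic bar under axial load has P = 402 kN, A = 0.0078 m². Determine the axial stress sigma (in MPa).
Model: a uniform prismatic bar under axial load, so sigma = P / A.
Convert to SI units:
  P = 402 kN = 402000 N
Substitute:
  sigma = 402000 / 0.0078
  sigma = 5.154 × 10⁷ Pa
Convert: sigma = 5.154 × 10⁷ Pa = 51.54 MPa
Final answer: sigma = 51.54 MPa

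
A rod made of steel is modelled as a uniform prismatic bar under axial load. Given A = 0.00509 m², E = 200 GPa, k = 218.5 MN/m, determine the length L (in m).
Model: a uniform prismatic bar under axial load, so k = (A·E) / L.
Solve for L: L = (A·E) / k.
Convert to SI units:
  E = 200 GPa = 2 × 10¹¹ Pa
  k = 218.5 MN/m = 2.185 × 10⁸ N/m
Substitute:
  L = (0.00509 × (2 × 10¹¹)) / (2.185 × 10⁸)
  L = 4.659 m
Final answer: L = 4.659 m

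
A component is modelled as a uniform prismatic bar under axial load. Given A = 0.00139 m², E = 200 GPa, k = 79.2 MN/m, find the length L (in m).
Model: a uniform prismatic bar under axial load, so k = (A·E) / L.
Solve for L: L = (A·E) / k.
Convert to SI units:
  E = 200 GPa = 2 × 10¹¹ Pa
  k = 79.2 MN/m = 7.92 × 10⁷ N/m
Substitute:
  L = (0.00139 × (2 × 10¹¹)) / (7.92 × 10⁷)
  L = 3.51 m
Final answer: L = 3.51 m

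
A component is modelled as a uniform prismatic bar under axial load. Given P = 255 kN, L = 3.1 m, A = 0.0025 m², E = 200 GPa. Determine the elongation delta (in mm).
Model: a uniform prismatic bar under axial load, so delta = (P·L) / (A·E).
Convert to SI units:
  P = 255 kN = 255000 N
  E = 200 GPa = 2 × 10¹¹ Pa
Substitute:
  delta = (255000 × 3.1) / (0.0025 × (2 × 10¹¹))
  delta = 0.001581 m
Convert: delta = 0.001581 m = 1.581 mm
Final answer: delta = 1.581 mm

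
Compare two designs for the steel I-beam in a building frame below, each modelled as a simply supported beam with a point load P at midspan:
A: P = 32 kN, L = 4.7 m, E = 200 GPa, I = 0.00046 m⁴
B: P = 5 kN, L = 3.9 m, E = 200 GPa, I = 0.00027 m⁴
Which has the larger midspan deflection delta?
Model: a simply supported beam with a point load P at midspan, so delta = (P·L^3) / (48·E·I) (SI units).
  A: delta = (32000 × 4.7^3) / (48 × (2 × 10¹¹) × 0.00046) = 0.0007523 m = 0.7523 mm
  B: delta = (5000 × 3.9^3) / (48 × (2 × 10¹¹) × 0.00027) = 0.0001144 m = 0.1144 mm
0.7523 mm > 0.1144 mm, so A is larger.
Final answer: A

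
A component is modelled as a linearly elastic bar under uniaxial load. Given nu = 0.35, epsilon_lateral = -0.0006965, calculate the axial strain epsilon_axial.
Model: a linearly elastic bar under uniaxial load, so epsilon_lateral = -nu·epsilon_axial.
Solve for epsilon_axial: epsilon_axial = -epsilon_lateral / nu.
Substitute:
  epsilon_axial = -(-0.0006965) / 0.35
  epsilon_axial = 0.00199
Final answer: epsilon_axial = 0.00199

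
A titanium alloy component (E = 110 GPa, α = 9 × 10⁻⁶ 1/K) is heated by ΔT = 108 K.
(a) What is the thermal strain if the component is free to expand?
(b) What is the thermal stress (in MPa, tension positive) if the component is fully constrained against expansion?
(a) Free thermal strain ε_th = α·ΔT = (9 × 10⁻⁶) × 108 = 0.000972
(b) Fully constrained, the expansion is suppressed, so σ = -E·α·ΔT. Convert E = 110 GPa = 1.1 × 10¹¹ Pa.
  σ = -(1.1 × 10¹¹) × (9 × 10⁻⁶) × 108 = -1.069 × 10⁸ Pa = -106.9 MPa (compressive)
Final answer: (a) ε_th = 0.000972, (b) σ = -106.9 MPa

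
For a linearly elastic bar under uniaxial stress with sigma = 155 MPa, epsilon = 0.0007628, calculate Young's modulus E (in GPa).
Model: a linearly elastic bar under uniaxial stress, so epsilon = sigma / E.
Solve for E: E = sigma / epsilon.
Convert to SI units:
  sigma = 155 MPa = 1.55 × 10⁸ Pa
Substitute:
  E = (1.55 × 10⁸) / 0.0007628
  E = 2.032 × 10¹¹ Pa
Convert: E = 2.032 × 10¹¹ Pa = 203.2 GPa
Final answer: E = 203.2 GPa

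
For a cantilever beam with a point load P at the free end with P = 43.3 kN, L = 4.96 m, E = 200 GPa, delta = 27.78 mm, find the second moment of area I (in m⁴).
Model: a cantilever beam with a point load P at the free end, so delta = (P·L^3) / (3·E·I).
Solve for I: I = (P·L^3) / (3·delta·E).
Convert to SI units:
  P = 43.3 kN = 43300 N
  E = 200 GPa = 2 × 10¹¹ Pa
  delta = 27.78 mm = 0.02778 m
Substitute:
  I = (43300 × 4.96^3) / (3 × 0.02778 × (2 × 10¹¹))
  I = 0.000317 m⁴
Final answer: I = 0.000317 m⁴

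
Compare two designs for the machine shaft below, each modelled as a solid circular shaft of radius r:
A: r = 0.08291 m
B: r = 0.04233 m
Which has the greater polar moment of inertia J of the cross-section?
Model: a solid circular shaft of radius r, so J = (π·r^4) / 2 (SI units).
  A: J = (π × 0.08291^4) / 2 = 7.422 × 10⁻⁵ m⁴
  B: J = (π × 0.04233^4) / 2 = 5.043 × 10⁻⁶ m⁴
7.422 × 10⁻⁵ m⁴ > 5.043 × 10⁻⁶ m⁴, so A is larger.
Final answer: A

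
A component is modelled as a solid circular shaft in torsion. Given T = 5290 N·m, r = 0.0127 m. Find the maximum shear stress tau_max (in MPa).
Model: a solid circular shaft in torsion, so tau_max = (2·T) / (π·r^3).
Substitute:
  tau_max = (2 × 5290) / (π × 0.0127^3)
  tau_max = 1.644 × 10⁹ Pa
Convert: tau_max = 1.644 × 10⁹ Pa = 1644 MPa
Final answer: tau_max = 1644 MPa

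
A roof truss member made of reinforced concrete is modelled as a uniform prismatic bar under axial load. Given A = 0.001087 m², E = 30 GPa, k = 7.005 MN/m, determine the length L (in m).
Model: a uniform prismatic bar under axial load, so k = (A·E) / L.
Solve for L: L = (A·E) / k.
Convert to SI units:
  E = 30 GPa = 3 × 10¹⁰ Pa
  k = 7.005 MN/m = 7.005 × 10⁶ N/m
Substitute:
  L = (0.001087 × (3 × 10¹⁰)) / (7.005 × 10⁶)
  L = 4.655 m
Final answer: L = 4.655 m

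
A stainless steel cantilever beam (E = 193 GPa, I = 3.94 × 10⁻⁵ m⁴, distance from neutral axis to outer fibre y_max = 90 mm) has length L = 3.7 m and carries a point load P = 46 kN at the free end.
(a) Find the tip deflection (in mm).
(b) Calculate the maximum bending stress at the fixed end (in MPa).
(a) Tip deflection of a cantilever with an end point load: δ = P·L^3 / (3·E·I). Convert P = 46 kN = 46000 N, E = 193 GPa = 1.93 × 10¹¹ Pa.
  δ = (46000 × 3.7^3) / (3 × (1.93 × 10¹¹) × (3.94 × 10⁻⁵)) = 0.1021 m = 102.1 mm
(b) Maximum bending moment at the fixed end: M = P·L = 46000 × 3.7 = 170200 N·m. Convert y_max = 90 mm = 0.09 m.
  σ = M·y_max / I = (170200 × 0.09) / (3.94 × 10⁻⁵) = 3.888 × 10⁸ Pa = 388.8 MPa
Final answer: (a) δ = 102.1 mm, (b) σ = 388.8 MPa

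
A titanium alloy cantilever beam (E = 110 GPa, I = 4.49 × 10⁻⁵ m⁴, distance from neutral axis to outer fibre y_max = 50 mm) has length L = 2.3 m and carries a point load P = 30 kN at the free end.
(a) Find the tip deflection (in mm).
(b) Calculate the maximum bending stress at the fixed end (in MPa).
(a) Tip deflection of a cantilever with an end point load: δ = P·L^3 / (3·E·I). Convert P = 30 kN = 30000 N, E = 110 GPa = 1.1 × 10¹¹ Pa.
  δ = (30000 × 2.3^3) / (3 × (1.1 × 10¹¹) × (4.49 × 10⁻⁵)) = 0.02463 m = 24.63 mm
(b) Maximum bending moment at the fixed end: M = P·L = 30000 × 2.3 = 69000 N·m. Convert y_max = 50 mm = 0.05 m.
  σ = M·y_max / I = (69000 × 0.05) / (4.49 × 10⁻⁵) = 7.684 × 10⁷ Pa = 76.84 MPa
Final answer: (a) δ = 24.63 mm, (b) σ = 76.84 MPa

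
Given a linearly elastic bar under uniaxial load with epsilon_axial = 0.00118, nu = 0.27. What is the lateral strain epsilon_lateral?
Model: a linearly elastic bar under uniaxial load, so epsilon_lateral = -nu·epsilon_axial.
Substitute:
  epsilon_lateral = -(0.27 × 0.00118)
  epsilon_lateral = -0.0003186
Final answer: epsilon_lateral = -0.0003186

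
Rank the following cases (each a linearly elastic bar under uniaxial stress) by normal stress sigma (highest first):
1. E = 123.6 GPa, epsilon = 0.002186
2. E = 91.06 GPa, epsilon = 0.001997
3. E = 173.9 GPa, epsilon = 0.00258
Model: a linearly elastic bar under uniaxial stress, so sigma = E·epsilon (SI units).
  Case 1: sigma = (1.236 × 10¹¹) × 0.002186 = 2.702 × 10⁸ Pa = 270.2 MPa
  Case 2: sigma = (9.106 × 10¹⁰) × 0.001997 = 1.818 × 10⁸ Pa = 181.8 MPa
  Case 3: sigma = (1.739 × 10¹¹) × 0.00258 = 4.487 × 10⁸ Pa = 448.7 MPa
Ordering: 448.7 MPa (case 3) > 270.2 MPa (case 1) > 181.8 MPa (case 2)
Final answer: 3, 1, 2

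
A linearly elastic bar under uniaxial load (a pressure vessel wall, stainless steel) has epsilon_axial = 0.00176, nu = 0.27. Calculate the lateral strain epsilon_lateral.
Model: a linearly elastic bar under uniaxial load, so epsilon_lateral = -nu·epsilon_axial.
Substitute:
  epsilon_lateral = -(0.27 × 0.00176)
  epsilon_lateral = -0.0004752
Final answer: epsilon_lateral = -0.0004752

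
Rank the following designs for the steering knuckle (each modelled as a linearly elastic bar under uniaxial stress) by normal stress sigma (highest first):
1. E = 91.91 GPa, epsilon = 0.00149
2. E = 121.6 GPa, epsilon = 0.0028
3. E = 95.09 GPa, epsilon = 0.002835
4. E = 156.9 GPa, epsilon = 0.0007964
Model: a linearly elastic bar under uniaxial stress, so sigma = E·epsilon (SI units).
  Case 1: sigma = (9.191 × 10¹⁰) × 0.00149 = 1.369 × 10⁸ Pa = 136.9 MPa
  Case 2: sigma = (1.216 × 10¹¹) × 0.0028 = 3.405 × 10⁸ Pa = 340.5 MPa
  Case 3: sigma = (9.509 × 10¹⁰) × 0.002835 = 2.696 × 10⁸ Pa = 269.6 MPa
  Case 4: sigma = (1.569 × 10¹¹) × 0.0007964 = 1.25 × 10⁸ Pa = 125 MPa
Ordering: 340.5 MPa (case 2) > 269.6 MPa (case 3) > 136.9 MPa (case 1) > 125 MPa (case 4)
Final answer: 2, 3, 1, 4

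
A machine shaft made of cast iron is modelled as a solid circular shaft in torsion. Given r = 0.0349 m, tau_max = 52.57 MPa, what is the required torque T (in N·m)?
Model: a solid circular shaft in torsion, so tau_max = (2·T) / (π·r^3).
Solve for T: T = (π·tau_max·r^3) / 2.
Convert to SI units:
  tau_max = 52.57 MPa = 5.257 × 10⁷ Pa
Substitute:
  T = (π × (5.257 × 10⁷) × 0.0349^3) / 2
  T = 3510 N·m
Final answer: T = 3510 N·m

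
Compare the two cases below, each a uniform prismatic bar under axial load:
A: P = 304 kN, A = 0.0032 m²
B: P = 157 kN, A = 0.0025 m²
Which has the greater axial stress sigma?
Model: a uniform prismatic bar under axial load, so sigma = P / A (SI units).
  A: sigma = 304000 / 0.0032 = 9.5 × 10⁷ Pa = 95 MPa
  B: sigma = 157000 / 0.0025 = 6.28 × 10⁷ Pa = 62.8 MPa
95 MPa > 62.8 MPa, so A is larger.
Final answer: A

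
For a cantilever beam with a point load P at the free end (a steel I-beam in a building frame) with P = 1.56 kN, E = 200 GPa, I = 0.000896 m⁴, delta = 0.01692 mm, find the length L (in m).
Model: a cantilever beam with a point load P at the free end, so delta = (P·L^3) / (3·E·I).
Solve for L: L = ((3·delta·E·I) / P)^(1/3).
Convert to SI units:
  P = 1.56 kN = 1560 N
  E = 200 GPa = 2 × 10¹¹ Pa
  delta = 0.01692 mm = 1.692 × 10⁻⁵ m
Substitute:
  L = ((3 × (1.692 × 10⁻⁵) × (2 × 10¹¹) × 0.000896) / 1560)^(1/3)
  L = 1.8 m
Final answer: L = 1.8 m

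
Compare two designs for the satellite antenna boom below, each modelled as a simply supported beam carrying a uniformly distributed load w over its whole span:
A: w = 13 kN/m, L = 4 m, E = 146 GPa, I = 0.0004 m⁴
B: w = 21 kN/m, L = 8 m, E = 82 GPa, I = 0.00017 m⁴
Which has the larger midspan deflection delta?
Model: a simply supported beam carrying a uniformly distributed load w over its whole span, so delta = (5·w·L^4) / (384·E·I) (SI units).
  A: delta = (5 × 13000 × 4^4) / (384 × (1.46 × 10¹¹) × 0.0004) = 0.000742 m = 0.742 mm
  B: delta = (5 × 21000 × 8^4) / (384 × (8.2 × 10¹⁰) × 0.00017) = 0.08034 m = 80.34 mm
80.34 mm > 0.742 mm, so B is larger.
Final answer: B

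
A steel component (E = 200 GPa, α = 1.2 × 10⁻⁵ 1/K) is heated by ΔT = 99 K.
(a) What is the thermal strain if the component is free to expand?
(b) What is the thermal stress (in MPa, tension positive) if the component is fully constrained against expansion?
(a) Free thermal strain ε_th = α·ΔT = (1.2 × 10⁻⁵) × 99 = 0.001188
(b) Fully constrained, the expansion is suppressed, so σ = -E·α·ΔT. Convert E = 200 GPa = 2 × 10¹¹ Pa.
  σ = -(2 × 10¹¹) × (1.2 × 10⁻⁵) × 99 = -2.376 × 10⁸ Pa = -237.6 MPa (compressive)
Final answer: (a) ε_th = 0.001188, (b) σ = -237.6 MPa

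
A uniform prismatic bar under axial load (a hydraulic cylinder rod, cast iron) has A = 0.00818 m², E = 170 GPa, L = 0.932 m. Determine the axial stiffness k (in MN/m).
Model: a uniform prismatic bar under axial load, so k = (A·E) / L.
Convert to SI units:
  E = 170 GPa = 1.7 × 10¹¹ Pa
Substitute:
  k = (0.00818 × (1.7 × 10¹¹)) / 0.932
  k = 1.492 × 10⁹ N/m
Convert: k = 1.492 × 10⁹ N/m = 1492 MN/m
Final answer: k = 1492 MN/m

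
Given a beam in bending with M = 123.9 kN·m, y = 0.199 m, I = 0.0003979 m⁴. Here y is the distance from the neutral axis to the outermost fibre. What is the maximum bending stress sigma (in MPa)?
Model: a beam in bending, so sigma = (M·y) / I.
Convert to SI units:
  M = 123.9 kN·m = 123900 N·m
Substitute:
  sigma = (123900 × 0.199) / 0.0003979
  sigma = 6.197 × 10⁷ Pa
Convert: sigma = 6.197 × 10⁷ Pa = 61.97 MPa
Final answer: sigma = 61.97 MPa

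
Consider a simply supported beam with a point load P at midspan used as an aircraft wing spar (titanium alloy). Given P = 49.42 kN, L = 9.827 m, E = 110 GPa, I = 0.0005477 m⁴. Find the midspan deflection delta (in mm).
Model: a simply supported beam with a point load P at midspan, so delta = (P·L^3) / (48·E·I).
Convert to SI units:
  P = 49.42 kN = 49420 N
  E = 110 GPa = 1.1 × 10¹¹ Pa
Substitute:
  delta = (49420 × 9.827^3) / (48 × (1.1 × 10¹¹) × 0.0005477)
  delta = 0.01622 m
Convert: delta = 0.01622 m = 16.22 mm
Final answer: delta = 16.22 mm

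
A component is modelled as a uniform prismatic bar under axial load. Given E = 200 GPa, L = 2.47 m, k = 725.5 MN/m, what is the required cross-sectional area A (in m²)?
Model: a uniform prismatic bar under axial load, so k = (A·E) / L.
Solve for A: A = (k·L) / E.
Convert to SI units:
  E = 200 GPa = 2 × 10¹¹ Pa
  k = 725.5 MN/m = 7.255 × 10⁸ N/m
Substitute:
  A = ((7.255 × 10⁸) × 2.47) / (2 × 10¹¹)
  A = 0.00896 m²
Final answer: A = 0.00896 m²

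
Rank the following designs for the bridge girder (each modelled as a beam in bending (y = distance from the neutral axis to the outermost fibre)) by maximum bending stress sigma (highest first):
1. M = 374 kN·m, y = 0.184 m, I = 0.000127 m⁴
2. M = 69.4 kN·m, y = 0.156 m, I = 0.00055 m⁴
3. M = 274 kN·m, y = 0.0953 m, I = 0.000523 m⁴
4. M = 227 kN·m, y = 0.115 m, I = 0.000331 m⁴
Model: a beam in bending (y = distance from the neutral axis to the outermost fibre), so sigma = (M·y) / I (SI units).
  Case 1: sigma = (374000 × 0.184) / 0.000127 = 5.419 × 10⁸ Pa = 541.9 MPa
  Case 2: sigma = (69400 × 0.156) / 0.00055 = 1.968 × 10⁷ Pa = 19.68 MPa
  Case 3: sigma = (274000 × 0.0953) / 0.000523 = 4.993 × 10⁷ Pa = 49.93 MPa
  Case 4: sigma = (227000 × 0.115) / 0.000331 = 7.887 × 10⁷ Pa = 78.87 MPa
Ordering: 541.9 MPa (case 1) > 78.87 MPa (case 4) > 49.93 MPa (case 3) > 19.68 MPa (case 2)
Final answer: 1, 4, 3, 2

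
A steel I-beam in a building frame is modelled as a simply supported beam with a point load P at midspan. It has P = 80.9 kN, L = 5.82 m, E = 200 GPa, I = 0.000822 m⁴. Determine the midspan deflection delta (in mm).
Model: a simply supported beam with a point load P at midspan, so delta = (P·L^3) / (48·E·I).
Convert to SI units:
  P = 80.9 kN = 80900 N
  E = 200 GPa = 2 × 10¹¹ Pa
Substitute:
  delta = (80900 × 5.82^3) / (48 × (2 × 10¹¹) × 0.000822)
  delta = 0.002021 m
Convert: delta = 0.002021 m = 2.021 mm
Final answer: delta = 2.021 mm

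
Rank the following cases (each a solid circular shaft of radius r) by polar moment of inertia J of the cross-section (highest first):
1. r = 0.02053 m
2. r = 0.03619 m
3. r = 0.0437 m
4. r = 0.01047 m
Model: a solid circular shaft of radius r, so J = (π·r^4) / 2 (SI units).
  Case 1: J = (π × 0.02053^4) / 2 = 2.79 × 10⁻⁷ m⁴
  Case 2: J = (π × 0.03619^4) / 2 = 2.694 × 10⁻⁶ m⁴
  Case 3: J = (π × 0.0437^4) / 2 = 5.729 × 10⁻⁶ m⁴
  Case 4: J = (π × 0.01047^4) / 2 = 1.888 × 10⁻⁸ m⁴
Ordering: 5.729 × 10⁻⁶ m⁴ (case 3) > 2.694 × 10⁻⁶ m⁴ (case 2) > 2.79 × 10⁻⁷ m⁴ (case 1) > 1.888 × 10⁻⁸ m⁴ (case 4)
Final answer: 3, 2, 1, 4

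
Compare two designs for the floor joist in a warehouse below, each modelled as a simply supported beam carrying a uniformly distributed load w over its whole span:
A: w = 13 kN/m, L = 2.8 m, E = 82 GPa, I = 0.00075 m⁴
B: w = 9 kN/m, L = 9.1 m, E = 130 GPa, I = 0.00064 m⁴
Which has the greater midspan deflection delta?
Model: a simply supported beam carrying a uniformly distributed load w over its whole span, so delta = (5·w·L^4) / (384·E·I) (SI units).
  A: delta = (5 × 13000 × 2.8^4) / (384 × (8.2 × 10¹⁰) × 0.00075) = 0.0001692 m = 0.1692 mm
  B: delta = (5 × 9000 × 9.1^4) / (384 × (1.3 × 10¹¹) × 0.00064) = 0.009659 m = 9.659 mm
9.659 mm > 0.1692 mm, so B is larger.
Final answer: B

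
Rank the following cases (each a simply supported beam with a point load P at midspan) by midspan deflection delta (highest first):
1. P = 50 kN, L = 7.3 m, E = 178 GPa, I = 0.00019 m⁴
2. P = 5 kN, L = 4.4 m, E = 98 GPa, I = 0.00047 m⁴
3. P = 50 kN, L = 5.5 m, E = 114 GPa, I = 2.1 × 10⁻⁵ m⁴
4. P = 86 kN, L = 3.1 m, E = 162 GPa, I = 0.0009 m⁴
Model: a simply supported beam with a point load P at midspan, so delta = (P·L^3) / (48·E·I) (SI units).
  Case 1: delta = (50000 × 7.3^3) / (48 × (1.78 × 10¹¹) × 0.00019) = 0.01198 m = 11.98 mm
  Case 2: delta = (5000 × 4.4^3) / (48 × (9.8 × 10¹⁰) × 0.00047) = 0.0001926 m = 0.1926 mm
  Case 3: delta = (50000 × 5.5^3) / (48 × (1.14 × 10¹¹) × (2.1 × 10⁻⁵)) = 0.07239 m = 72.39 mm
  Case 4: delta = (86000 × 3.1^3) / (48 × (1.62 × 10¹¹) × 0.0009) = 0.0003661 m = 0.3661 mm
Ordering: 72.39 mm (case 3) > 11.98 mm (case 1) > 0.3661 mm (case 4) > 0.1926 mm (case 2)
Final answer: 3, 1, 4, 2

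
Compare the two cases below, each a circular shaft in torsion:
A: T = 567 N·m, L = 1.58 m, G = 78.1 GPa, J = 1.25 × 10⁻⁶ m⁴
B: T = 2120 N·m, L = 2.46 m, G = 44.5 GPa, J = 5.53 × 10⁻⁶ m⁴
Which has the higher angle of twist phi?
Model: a circular shaft in torsion, so phi = (T·L) / (G·J) (SI units).
  A: phi = (567 × 1.58) / ((7.81 × 10¹⁰) × (1.25 × 10⁻⁶)) = 0.009177 rad = 0.5258°
  B: phi = (2120 × 2.46) / ((4.45 × 10¹⁰) × (5.53 × 10⁻⁶)) = 0.02119 rad = 1.214°
1.214° > 0.5258°, so B is larger.
Final answer: B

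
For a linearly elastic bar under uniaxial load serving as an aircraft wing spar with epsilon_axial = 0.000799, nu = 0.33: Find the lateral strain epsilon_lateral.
Model: a linearly elastic bar under uniaxial load, so epsilon_lateral = -nu·epsilon_axial.
Substitute:
  epsilon_lateral = -(0.33 × 0.000799)
  epsilon_lateral = -0.0002637
Final answer: epsilon_lateral = -0.0002637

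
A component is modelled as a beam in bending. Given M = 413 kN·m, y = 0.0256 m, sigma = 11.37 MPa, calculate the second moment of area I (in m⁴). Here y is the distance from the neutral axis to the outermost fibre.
Model: a beam in bending, so sigma = (M·y) / I.
Solve for I: I = (M·y) / sigma.
Convert to SI units:
  M = 413 kN·m = 413000 N·m
  sigma = 11.37 MPa = 1.137 × 10⁷ Pa
Substitute:
  I = (413000 × 0.0256) / (1.137 × 10⁷)
  I = 0.0009299 m⁴
Final answer: I = 0.0009299 m⁴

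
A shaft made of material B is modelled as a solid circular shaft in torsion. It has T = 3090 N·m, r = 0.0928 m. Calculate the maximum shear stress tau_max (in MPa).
Model: a solid circular shaft in torsion, so tau_max = (2·T) / (π·r^3).
Substitute:
  tau_max = (2 × 3090) / (π × 0.0928^3)
  tau_max = 2.461 × 10⁶ Pa
Convert: tau_max = 2.461 × 10⁶ Pa = 2.461 MPa
Final answer: tau_max = 2.461 MPa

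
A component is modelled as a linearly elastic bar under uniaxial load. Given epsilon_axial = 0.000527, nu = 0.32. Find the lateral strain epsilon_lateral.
Model: a linearly elastic bar under uniaxial load, so epsilon_lateral = -nu·epsilon_axial.
Substitute:
  epsilon_lateral = -(0.32 × 0.000527)
  epsilon_lateral = -0.0001686
Final answer: epsilon_lateral = -0.0001686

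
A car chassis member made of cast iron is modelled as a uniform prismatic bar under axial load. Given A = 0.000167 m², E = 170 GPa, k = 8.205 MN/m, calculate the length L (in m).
Model: a uniform prismatic bar under axial load, so k = (A·E) / L.
Solve for L: L = (A·E) / k.
Convert to SI units:
  E = 170 GPa = 1.7 × 10¹¹ Pa
  k = 8.205 MN/m = 8.205 × 10⁶ N/m
Substitute:
  L = (0.000167 × (1.7 × 10¹¹)) / (8.205 × 10⁶)
  L = 3.46 m
Final answer: L = 3.46 m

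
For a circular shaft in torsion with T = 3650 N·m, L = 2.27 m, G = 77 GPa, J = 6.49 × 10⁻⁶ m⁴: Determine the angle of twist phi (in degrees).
Model: a circular shaft in torsion, so phi = (T·L) / (G·J).
Convert to SI units:
  G = 77 GPa = 7.7 × 10¹⁰ Pa
Substitute:
  phi = (3650 × 2.27) / ((7.7 × 10¹⁰) × (6.49 × 10⁻⁶))
  phi = 0.01658 rad
Convert to degrees: phi = 0.01658 × 180/π = 0.95°
Final answer: phi = 0.95°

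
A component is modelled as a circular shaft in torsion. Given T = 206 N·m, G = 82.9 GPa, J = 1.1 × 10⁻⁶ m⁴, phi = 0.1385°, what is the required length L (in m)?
Model: a circular shaft in torsion, so phi = (T·L) / (G·J).
Solve for L: L = (phi·G·J) / T.
Convert to SI units:
  G = 82.9 GPa = 8.29 × 10¹⁰ Pa
  phi = 0.1385° = 0.002417 rad
Substitute:
  L = (0.002417 × (8.29 × 10¹⁰) × (1.1 × 10⁻⁶)) / 206
  L = 1.07 m
Final answer: L = 1.07 m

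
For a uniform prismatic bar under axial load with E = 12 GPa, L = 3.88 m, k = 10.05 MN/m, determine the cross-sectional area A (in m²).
Model: a uniform prismatic bar under axial load, so k = (A·E) / L.
Solve for A: A = (k·L) / E.
Convert to SI units:
  E = 12 GPa = 1.2 × 10¹⁰ Pa
  k = 10.05 MN/m = 1.005 × 10⁷ N/m
Substitute:
  A = ((1.005 × 10⁷) × 3.88) / (1.2 × 10¹⁰)
  A = 0.003249 m²
Final answer: A = 0.003249 m²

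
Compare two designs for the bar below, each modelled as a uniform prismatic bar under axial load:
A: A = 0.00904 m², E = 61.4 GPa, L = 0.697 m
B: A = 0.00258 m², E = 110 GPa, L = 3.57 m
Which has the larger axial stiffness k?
Model: a uniform prismatic bar under axial load, so k = (A·E) / L (SI units).
  A: k = (0.00904 × (6.14 × 10¹⁰)) / 0.697 = 7.964 × 10⁸ N/m = 796.4 MN/m
  B: k = (0.00258 × (1.1 × 10¹¹)) / 3.57 = 7.95 × 10⁷ N/m = 79.5 MN/m
796.4 MN/m > 79.5 MN/m, so A is larger.
Final answer: A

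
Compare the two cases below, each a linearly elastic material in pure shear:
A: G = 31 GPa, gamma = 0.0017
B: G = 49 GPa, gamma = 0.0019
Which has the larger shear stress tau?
Model: a linearly elastic material in pure shear, so tau = G·gamma (SI units).
  A: tau = (3.1 × 10¹⁰) × 0.0017 = 5.27 × 10⁷ Pa = 52.7 MPa
  B: tau = (4.9 × 10¹⁰) × 0.0019 = 9.31 × 10⁷ Pa = 93.1 MPa
93.1 MPa > 52.7 MPa, so B is larger.
Final answer: B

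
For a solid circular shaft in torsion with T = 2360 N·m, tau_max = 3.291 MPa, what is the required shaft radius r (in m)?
Model: a solid circular shaft in torsion, so tau_max = (2·T) / (π·r^3).
Solve for r: r = ((2·T) / (π·tau_max))^(1/3).
Convert to SI units:
  tau_max = 3.291 MPa = 3.291 × 10⁶ Pa
Substitute:
  r = ((2 × 2360) / (π × (3.291 × 10⁶)))^(1/3)
  r = 0.077 m
Final answer: r = 0.077 m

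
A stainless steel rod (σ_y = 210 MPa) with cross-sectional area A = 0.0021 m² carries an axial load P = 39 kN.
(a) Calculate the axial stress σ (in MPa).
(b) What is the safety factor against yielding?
(a) Axial stress σ = P/A. Convert P = 39 kN = 39000 N.
  σ = 39000 / 0.0021 = 1.857 × 10⁷ Pa = 18.57 MPa
(b) Safety factor SF = σ_y/σ = 210 / 18.57 = 11.31
Final answer: (a) σ = 18.57 MPa, (b) SF = 11.31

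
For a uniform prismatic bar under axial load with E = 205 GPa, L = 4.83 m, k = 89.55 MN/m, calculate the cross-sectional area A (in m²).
Model: a uniform prismatic bar under axial load, so k = (A·E) / L.
Solve for A: A = (k·L) / E.
Convert to SI units:
  E = 205 GPa = 2.05 × 10¹¹ Pa
  k = 89.55 MN/m = 8.955 × 10⁷ N/m
Substitute:
  A = ((8.955 × 10⁷) × 4.83) / (2.05 × 10¹¹)
  A = 0.00211 m²
Final answer: A = 0.00211 m²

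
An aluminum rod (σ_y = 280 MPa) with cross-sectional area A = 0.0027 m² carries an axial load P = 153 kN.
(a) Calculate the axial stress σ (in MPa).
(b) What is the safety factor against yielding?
(a) Axial stress σ = P/A. Convert P = 153 kN = 153000 N.
  σ = 153000 / 0.0027 = 5.667 × 10⁷ Pa = 56.67 MPa
(b) Safety factor SF = σ_y/σ = 280 / 56.67 = 4.941
Final answer: (a) σ = 56.67 MPa, (b) SF = 4.941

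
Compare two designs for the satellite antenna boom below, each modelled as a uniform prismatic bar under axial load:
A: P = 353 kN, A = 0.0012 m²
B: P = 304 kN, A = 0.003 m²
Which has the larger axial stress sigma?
Model: a uniform prismatic bar under axial load, so sigma = P / A (SI units).
  A: sigma = 353000 / 0.0012 = 2.942 × 10⁸ Pa = 294.2 MPa
  B: sigma = 304000 / 0.003 = 1.013 × 10⁸ Pa = 101.3 MPa
294.2 MPa > 101.3 MPa, so A is larger.
Final answer: A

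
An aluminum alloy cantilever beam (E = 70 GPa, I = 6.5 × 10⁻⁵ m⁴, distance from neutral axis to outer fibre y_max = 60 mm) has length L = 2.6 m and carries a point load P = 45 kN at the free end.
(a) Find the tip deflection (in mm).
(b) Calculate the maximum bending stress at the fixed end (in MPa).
(a) Tip deflection of a cantilever with an end point load: δ = P·L^3 / (3·E·I). Convert P = 45 kN = 45000 N, E = 70 GPa = 7 × 10¹⁰ Pa.
  δ = (45000 × 2.6^3) / (3 × (7 × 10¹⁰) × (6.5 × 10⁻⁵)) = 0.05794 m = 57.94 mm
(b) Maximum bending moment at the fixed end: M = P·L = 45000 × 2.6 = 117000 N·m. Convert y_max = 60 mm = 0.06 m.
  σ = M·y_max / I = (117000 × 0.06) / (6.5 × 10⁻⁵) = 1.08 × 10⁸ Pa = 108 MPa
Final answer: (a) δ = 57.94 mm, (b) σ = 108 MPa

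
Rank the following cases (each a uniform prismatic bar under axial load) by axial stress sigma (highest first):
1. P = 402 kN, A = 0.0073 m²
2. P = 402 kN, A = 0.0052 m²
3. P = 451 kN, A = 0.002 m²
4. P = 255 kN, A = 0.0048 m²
Model: a uniform prismatic bar under axial load, so sigma = P / A (SI units).
  Case 1: sigma = 402000 / 0.0073 = 5.507 × 10⁷ Pa = 55.07 MPa
  Case 2: sigma = 402000 / 0.0052 = 7.731 × 10⁷ Pa = 77.31 MPa
  Case 3: sigma = 451000 / 0.002 = 2.255 × 10⁸ Pa = 225.5 MPa
  Case 4: sigma = 255000 / 0.0048 = 5.312 × 10⁷ Pa = 53.12 MPa
Ordering: 225.5 MPa (case 3) > 77.31 MPa (case 2) > 55.07 MPa (case 1) > 53.12 MPa (case 4)
Final answer: 3, 2, 1, 4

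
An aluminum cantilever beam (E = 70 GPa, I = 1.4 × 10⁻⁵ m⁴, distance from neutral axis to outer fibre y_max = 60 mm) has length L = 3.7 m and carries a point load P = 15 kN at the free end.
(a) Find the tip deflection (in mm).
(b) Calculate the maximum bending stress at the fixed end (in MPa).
(a) Tip deflection of a cantilever with an end point load: δ = P·L^3 / (3·E·I). Convert P = 15 kN = 15000 N, E = 70 GPa = 7 × 10¹⁰ Pa.
  δ = (15000 × 3.7^3) / (3 × (7 × 10¹⁰) × (1.4 × 10⁻⁵)) = 0.2584 m = 258.4 mm
(b) Maximum bending moment at the fixed end: M = P·L = 15000 × 3.7 = 55500 N·m. Convert y_max = 60 mm = 0.06 m.
  σ = M·y_max / I = (55500 × 0.06) / (1.4 × 10⁻⁵) = 2.379 × 10⁸ Pa = 237.9 MPa
Final answer: (a) δ = 258.4 mm, (b) σ = 237.9 MPa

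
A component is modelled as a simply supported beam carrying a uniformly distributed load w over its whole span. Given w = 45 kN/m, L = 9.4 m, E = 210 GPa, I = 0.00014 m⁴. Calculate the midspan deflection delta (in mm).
Model: a simply supported beam carrying a uniformly distributed load w over its whole span, so delta = (5·w·L^4) / (384·E·I).
Convert to SI units:
  w = 45 kN/m = 45000 N/m
  E = 210 GPa = 2.1 × 10¹¹ Pa
Substitute:
  delta = (5 × 45000 × 9.4^4) / (384 × (2.1 × 10¹¹) × 0.00014)
  delta = 0.1556 m
Convert: delta = 0.1556 m = 155.6 mm
Final answer: delta = 155.6 mm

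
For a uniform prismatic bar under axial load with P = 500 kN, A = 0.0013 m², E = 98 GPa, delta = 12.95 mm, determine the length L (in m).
Model: a uniform prismatic bar under axial load, so delta = (P·L) / (A·E).
Solve for L: L = (delta·A·E) / P.
Convert to SI units:
  P = 500 kN = 500000 N
  E = 98 GPa = 9.8 × 10¹⁰ Pa
  delta = 12.95 mm = 0.01295 m
Substitute:
  L = (0.01295 × 0.0013 × (9.8 × 10¹⁰)) / 500000
  L = 3.3 m
Final answer: L = 3.3 m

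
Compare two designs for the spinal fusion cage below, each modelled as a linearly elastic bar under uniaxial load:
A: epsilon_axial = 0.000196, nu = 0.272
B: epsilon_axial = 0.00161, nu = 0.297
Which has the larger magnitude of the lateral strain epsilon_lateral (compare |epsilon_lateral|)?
Model: a linearly elastic bar under uniaxial load, so epsilon_lateral = -nu·epsilon_axial (SI units).
  A: epsilon_lateral = -(0.272 × 0.000196) = -5.331 × 10⁻⁵
  B: epsilon_lateral = -(0.297 × 0.00161) = -0.0004782
|epsilon_lateral|: A = 5.331 × 10⁻⁵, B = 0.0004782, so B is larger in magnitude.
Final answer: B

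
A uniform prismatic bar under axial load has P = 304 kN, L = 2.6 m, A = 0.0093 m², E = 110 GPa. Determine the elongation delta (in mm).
Model: a uniform prismatic bar under axial load, so delta = (P·L) / (A·E).
Convert to SI units:
  P = 304 kN = 304000 N
  E = 110 GPa = 1.1 × 10¹¹ Pa
Substitute:
  delta = (304000 × 2.6) / (0.0093 × (1.1 × 10¹¹))
  delta = 0.0007726 m
Convert: delta = 0.0007726 m = 0.7726 mm
Final answer: delta = 0.7726 mm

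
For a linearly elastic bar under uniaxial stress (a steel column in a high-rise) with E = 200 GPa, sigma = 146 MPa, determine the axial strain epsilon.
Model: a linearly elastic bar under uniaxial stress, so sigma = E·epsilon.
Solve for epsilon: epsilon = sigma / E.
Convert to SI units:
  E = 200 GPa = 2 × 10¹¹ Pa
  sigma = 146 MPa = 1.46 × 10⁸ Pa
Substitute:
  epsilon = (1.46 × 10⁸) / (2 × 10¹¹)
  epsilon = 0.00073
Final answer: epsilon = 0.00073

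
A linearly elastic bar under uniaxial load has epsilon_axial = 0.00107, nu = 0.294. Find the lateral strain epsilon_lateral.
Model: a linearly elastic bar under uniaxial load, so epsilon_lateral = -nu·epsilon_axial.
Substitute:
  epsilon_lateral = -(0.294 × 0.00107)
  epsilon_lateral = -0.0003146
Final answer: epsilon_lateral = -0.0003146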